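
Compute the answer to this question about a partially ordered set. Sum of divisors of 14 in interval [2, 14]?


Interval [2,14] in divisors of 14: [2, 14]
Sum = 16


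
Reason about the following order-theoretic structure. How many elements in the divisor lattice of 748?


Divisors of 748: [1, 2, 4, 11, 17, 22, 34, 44, 68, 187, 374, 748]
Count: 12


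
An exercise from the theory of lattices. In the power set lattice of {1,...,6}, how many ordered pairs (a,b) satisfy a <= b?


The order relation is {(a,b) : a <= b}, reflexive so it includes (a,a).
Examples: ({},{}), ({},{1,2}), ({},{1,2,3}), ({},{1,2,3,4}), ({},{1,2,3,4,5}), ...
Total ordered pairs: 729


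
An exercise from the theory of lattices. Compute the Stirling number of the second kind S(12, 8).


S(n,k) = k*S(n-1,k) + S(n-1,k-1).
S(11,8) = 11880, S(11,7) = 63987
S(12,8) = 8*11880 + 63987 = 95040 + 63987
S(12,8) = 159027


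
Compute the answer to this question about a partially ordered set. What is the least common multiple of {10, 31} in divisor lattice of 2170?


In a divisor lattice, join = lcm (least common multiple).
Compute lcm iteratively: start with first element, then lcm(current, next).
Elements: [10, 31]
lcm(10,31) = 310
Final lcm = 310


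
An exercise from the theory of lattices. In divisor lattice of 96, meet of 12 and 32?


In a divisor lattice, meet = gcd (greatest common divisor).
By Euclidean algorithm or factoring: gcd(12,32) = 4


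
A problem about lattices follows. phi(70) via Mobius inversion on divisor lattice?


phi(n) = n * prod_{p|n} (1 - 1/p).
Prime divisors of 70: [2, 5, 7]
phi(70) = 70 * (1 - 1/2) * (1 - 1/5) * (1 - 1/7)
phi(70) = 24


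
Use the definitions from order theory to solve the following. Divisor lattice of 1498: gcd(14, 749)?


Meet=gcd.
gcd(14,749)=7


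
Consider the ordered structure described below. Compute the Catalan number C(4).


C(n) = C(2n, n) / (n+1).
C(8, 4) = 70
C(4) = 70 / 5 = 14


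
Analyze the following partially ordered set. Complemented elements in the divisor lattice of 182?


An element a is complemented if some b has a meet b = bottom, a join b = top.
a is complemented iff gcd(a, n/a)=1, i.e. a is a unitary divisor of 182.
Complemented elements: 1, 2, 7, 13, 14, 26, ... (2 more)
Count: 8


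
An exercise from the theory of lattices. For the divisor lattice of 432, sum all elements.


sigma(n) = sum of divisors.
Divisors of 432: [1, 2, 3, 4, 6, 8, 9, 12, 16, 18, 24, 27, 36, 48, 54, 72, 108, 144, 216, 432]
Sum = 1240


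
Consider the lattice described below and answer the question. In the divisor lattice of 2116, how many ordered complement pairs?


Complement pair (a,b): a meet b = bottom, a join b = top.
Here: gcd(a,b)=1 and lcm(a,b)=2116, i.e. a*b=2116 with a,b coprime.
Pairs found: (1,2116), (4,529), (529,4), (2116,1)
Total ordered pairs: 4


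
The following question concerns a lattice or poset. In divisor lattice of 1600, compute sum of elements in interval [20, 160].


Interval [20,160] in divisors of 1600: [20, 40, 80, 160]
Sum = 300


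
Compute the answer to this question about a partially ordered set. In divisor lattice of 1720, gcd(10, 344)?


Meet=gcd.
gcd(10,344)=2


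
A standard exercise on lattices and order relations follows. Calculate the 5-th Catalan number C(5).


C(n) = C(2n, n) / (n+1).
C(10, 5) = 252
C(5) = 252 / 6 = 42


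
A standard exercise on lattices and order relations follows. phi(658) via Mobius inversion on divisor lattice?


phi(n) = n * prod_{p|n} (1 - 1/p).
Prime divisors of 658: [2, 7, 47]
phi(658) = 658 * (1 - 1/2) * (1 - 1/7) * (1 - 1/47)
phi(658) = 276


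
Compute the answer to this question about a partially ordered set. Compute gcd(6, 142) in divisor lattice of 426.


In a divisor lattice, meet = gcd (greatest common divisor).
By Euclidean algorithm or factoring: gcd(6,142) = 2


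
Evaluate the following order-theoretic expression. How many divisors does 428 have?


Divisors of 428: [1, 2, 4, 107, 214, 428]
Count: 6


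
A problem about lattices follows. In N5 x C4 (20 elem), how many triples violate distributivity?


Distributive law: a ^ (b v c) = (a ^ b) v (a ^ c).
Check all 20^3 = 8000 ordered triples (a,b,c).
  e.g. a=(b,0), b=(a,0), c=(c,0): lhs=(b,0) != rhs=(a,0)
  e.g. a=(b,0), b=(a,0), c=(c,1): lhs=(b,0) != rhs=(a,0)
Total violating triples: 128


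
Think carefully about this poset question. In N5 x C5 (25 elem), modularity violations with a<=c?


Modular law: if a <= c then a v (b ^ c) = (a v b) ^ c.
Check all triples (a,b,c) with a <= c among 25 elements.
  e.g. a=(a,0), b=(c,0), c=(b,0): lhs=(a,0) != rhs=(b,0)
  e.g. a=(a,0), b=(c,1), c=(b,0): lhs=(a,0) != rhs=(b,0)
Total violating triples: 75


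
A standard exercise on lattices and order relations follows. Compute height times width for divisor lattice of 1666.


Height = length of longest chain minus 1; width = size of largest antichain.
A maximum chain: 1 | 17 | 119 | 833 | 1666  (height 4).
A maximum antichain: {14, 34, 49, 119}  (width 4).
Product = 4 * 4 = 16


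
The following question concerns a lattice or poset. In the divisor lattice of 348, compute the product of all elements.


Divisors of 348: [1, 2, 3, 4, 6, 12, 29, 58, 87, 116, 174, 348]
Product = n^(d(n)/2) = 348^(12/2)
Product = 1776132919332864


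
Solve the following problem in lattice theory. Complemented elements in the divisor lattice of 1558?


An element a is complemented if some b has a meet b = bottom, a join b = top.
a is complemented iff gcd(a, n/a)=1, i.e. a is a unitary divisor of 1558.
Complemented elements: 1, 2, 19, 38, 41, 82, ... (2 more)
Count: 8


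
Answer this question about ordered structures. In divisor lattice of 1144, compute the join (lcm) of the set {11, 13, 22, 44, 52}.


In a divisor lattice, join = lcm (least common multiple).
Compute lcm iteratively: start with first element, then lcm(current, next).
Elements: [11, 13, 22, 44, 52]
lcm(11,13) = 143
lcm(143,22) = 286
lcm(286,44) = 572
lcm(572,52) = 572
Final lcm = 572


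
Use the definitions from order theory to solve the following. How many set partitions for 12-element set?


B(n) = number of set partitions of an n-element set.
B(n) satisfies the recurrence: B(n+1) = sum_k C(n,k)*B(k).
B(12) = 4213597


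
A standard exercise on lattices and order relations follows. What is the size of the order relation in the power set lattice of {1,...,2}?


The order relation is {(a,b) : a <= b}, reflexive so it includes (a,a).
Examples: ({},{}), ({},{1,2}), ({},{1}), ({},{2}), ({1,2},{1,2}), ...
Total ordered pairs: 9


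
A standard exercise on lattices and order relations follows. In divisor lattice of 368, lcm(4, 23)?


Join=lcm.
gcd(4,23)=1
lcm=92


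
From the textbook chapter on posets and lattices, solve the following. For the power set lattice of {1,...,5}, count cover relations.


A cover relation a -< b holds when a < b with no c strictly between.
Cover relations:
  {} -< {1}
  {} -< {2}
  {} -< {3}
  {} -< {4}
  {} -< {5}
  {1} -< {1,2}
  {1} -< {1,3}
  {1} -< {1,4}
  ...72 more
Total: 80


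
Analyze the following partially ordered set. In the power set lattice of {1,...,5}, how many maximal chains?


A maximal chain goes from the minimum element to a maximal element via cover relations.
Counting all min-to-max paths in the cover graph.
Total maximal chains: 120


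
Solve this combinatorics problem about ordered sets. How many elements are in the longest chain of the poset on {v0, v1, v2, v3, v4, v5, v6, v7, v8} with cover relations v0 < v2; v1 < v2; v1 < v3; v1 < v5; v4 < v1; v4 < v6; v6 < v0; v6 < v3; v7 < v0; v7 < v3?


A chain is a totally ordered subset; we count the number of elements in a maximum chain.
Compute, for each element x, the size of the longest chain ending at x:
  v4: 1
  v7: 1
  v8: 1
  v1: 2
  v6: 2
  v5: 3
  ...
A maximum chain: v4 < v6 < v0 < v2
Number of elements in the longest chain: 4


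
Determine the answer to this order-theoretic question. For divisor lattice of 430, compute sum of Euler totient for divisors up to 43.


Divisors of 430 up to 43: [1, 2, 5, 10, 43]
phi values: [1, 1, 4, 4, 42]
Sum = 52


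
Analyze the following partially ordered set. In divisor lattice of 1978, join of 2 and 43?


In a divisor lattice, join = lcm (least common multiple).
gcd(2,43) = 1
lcm(2,43) = 2*43/gcd = 86/1 = 86


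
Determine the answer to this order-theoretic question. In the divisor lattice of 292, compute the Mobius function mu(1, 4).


In a divisor lattice, mu(a,b) = mu(b/a) where mu is the classical Mobius function.
b/a = 4/1 = 4
Prime factorization of 4: primes [2]
4 is not squarefree, so mu(4) = 0


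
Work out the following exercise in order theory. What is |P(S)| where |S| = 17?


Power set = 2^n.
2^17 = 131072


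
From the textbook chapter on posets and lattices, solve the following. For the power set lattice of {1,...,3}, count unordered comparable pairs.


A comparable pair {a,b} has a < b or b < a in the order.
Count unordered pairs where one element is strictly below the other.
Examples: {{},{1}}, {{},{2}}, {{},{3}}, {{},{1,2}}, ...
Total comparable pairs: 19


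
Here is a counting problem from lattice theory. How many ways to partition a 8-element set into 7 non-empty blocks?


S(n,k) = k*S(n-1,k) + S(n-1,k-1).
S(7,7) = 1, S(7,6) = 21
S(8,7) = 7*1 + 21 = 7 + 21
S(8,7) = 28


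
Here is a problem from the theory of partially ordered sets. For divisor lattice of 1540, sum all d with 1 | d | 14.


Interval [1,14] in divisors of 1540: [1, 2, 7, 14]
Sum = 24


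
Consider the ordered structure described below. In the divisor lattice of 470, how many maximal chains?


A maximal chain goes from the minimum element to a maximal element via cover relations.
Counting all min-to-max paths in the cover graph.
Total maximal chains: 6


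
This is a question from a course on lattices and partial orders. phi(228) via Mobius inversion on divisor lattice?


phi(n) = n * prod_{p|n} (1 - 1/p).
Prime divisors of 228: [2, 3, 19]
phi(228) = 228 * (1 - 1/2) * (1 - 1/3) * (1 - 1/19)
phi(228) = 72


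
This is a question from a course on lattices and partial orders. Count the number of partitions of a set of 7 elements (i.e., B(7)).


B(n) = number of set partitions of an n-element set.
B(n) satisfies the recurrence: B(n+1) = sum_k C(n,k)*B(k).
B(7) = 877


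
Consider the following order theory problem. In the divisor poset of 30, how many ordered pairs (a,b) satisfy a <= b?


The order relation is {(a,b) : a <= b}, reflexive so it includes (a,a).
Examples: (1,1), (1,10), (1,15), (1,2), (1,3), ...
Total ordered pairs: 27


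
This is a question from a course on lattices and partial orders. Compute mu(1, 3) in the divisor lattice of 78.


In a divisor lattice, mu(a,b) = mu(b/a) where mu is the classical Mobius function.
b/a = 3/1 = 3
Prime factorization of 3: primes [3]
3 is squarefree with 1 prime factor(s), so mu(3) = (-1)^1 = -1


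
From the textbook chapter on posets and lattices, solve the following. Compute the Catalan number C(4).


C(n) = C(2n, n) / (n+1).
C(8, 4) = 70
C(4) = 70 / 5 = 14


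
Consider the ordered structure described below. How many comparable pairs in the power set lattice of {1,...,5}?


A comparable pair {a,b} has a < b or b < a in the order.
Count unordered pairs where one element is strictly below the other.
Examples: {{},{1}}, {{},{2}}, {{},{3}}, {{},{4}}, ...
Total comparable pairs: 211


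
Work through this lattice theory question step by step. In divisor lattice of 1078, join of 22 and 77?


In a divisor lattice, join = lcm (least common multiple).
gcd(22,77) = 11
lcm(22,77) = 22*77/gcd = 1694/11 = 154


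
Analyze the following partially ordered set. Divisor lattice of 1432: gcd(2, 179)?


Meet=gcd.
gcd(2,179)=1


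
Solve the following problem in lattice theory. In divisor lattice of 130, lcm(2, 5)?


Join=lcm.
gcd(2,5)=1
lcm=10


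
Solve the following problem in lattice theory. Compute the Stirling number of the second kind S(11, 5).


S(n,k) = k*S(n-1,k) + S(n-1,k-1).
S(10,5) = 42525, S(10,4) = 34105
S(11,5) = 5*42525 + 34105 = 212625 + 34105
S(11,5) = 246730


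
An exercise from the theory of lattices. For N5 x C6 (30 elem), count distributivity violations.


Distributive law: a ^ (b v c) = (a ^ b) v (a ^ c).
Check all 30^3 = 27000 ordered triples (a,b,c).
  e.g. a=(b,0), b=(a,0), c=(c,0): lhs=(b,0) != rhs=(a,0)
  e.g. a=(b,0), b=(a,0), c=(c,1): lhs=(b,0) != rhs=(a,0)
Total violating triples: 432


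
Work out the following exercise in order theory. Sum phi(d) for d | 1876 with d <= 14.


Divisors of 1876 up to 14: [1, 2, 4, 7, 14]
phi values: [1, 1, 2, 6, 6]
Sum = 16


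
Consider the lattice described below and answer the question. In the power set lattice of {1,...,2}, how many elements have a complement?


An element a is complemented if some b has a meet b = bottom, a join b = top.
every subset A has complement S\A, so all elements are complemented.
Complemented elements: {}, {1}, {2}, {1,2}
Count: 4


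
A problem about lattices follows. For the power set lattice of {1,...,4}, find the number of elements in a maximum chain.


A chain is a totally ordered subset; we count the number of elements in a maximum chain.
Compute, for each element x, the size of the longest chain ending at x:
  {}: 1
  {1}: 2
  {2}: 2
  {3}: 2
  {4}: 2
  {1,2}: 3
  ...
A maximum chain: {} < {1} < {1,2} < {1,2,3} < {1,2,3,4}
Number of elements in the longest chain: 5


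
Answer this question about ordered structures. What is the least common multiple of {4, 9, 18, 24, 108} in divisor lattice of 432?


In a divisor lattice, join = lcm (least common multiple).
Compute lcm iteratively: start with first element, then lcm(current, next).
Elements: [4, 9, 18, 24, 108]
lcm(4,9) = 36
lcm(36,18) = 36
lcm(36,24) = 72
lcm(72,108) = 216
Final lcm = 216


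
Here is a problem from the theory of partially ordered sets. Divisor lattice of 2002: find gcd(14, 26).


In a divisor lattice, meet = gcd (greatest common divisor).
By Euclidean algorithm or factoring: gcd(14,26) = 2


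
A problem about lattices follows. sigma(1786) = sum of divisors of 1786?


sigma(n) = sum of divisors.
Divisors of 1786: [1, 2, 19, 38, 47, 94, 893, 1786]
Sum = 2880


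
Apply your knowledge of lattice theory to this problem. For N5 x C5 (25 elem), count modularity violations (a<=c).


Modular law: if a <= c then a v (b ^ c) = (a v b) ^ c.
Check all triples (a,b,c) with a <= c among 25 elements.
  e.g. a=(a,0), b=(c,0), c=(b,0): lhs=(a,0) != rhs=(b,0)
  e.g. a=(a,0), b=(c,1), c=(b,0): lhs=(a,0) != rhs=(b,0)
Total violating triples: 75


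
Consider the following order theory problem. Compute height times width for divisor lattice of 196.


Height = length of longest chain minus 1; width = size of largest antichain.
A maximum chain: 1 | 7 | 49 | 98 | 196  (height 4).
A maximum antichain: {4, 14, 49}  (width 3).
Product = 4 * 3 = 12


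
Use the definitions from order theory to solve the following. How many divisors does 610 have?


Divisors of 610: [1, 2, 5, 10, 61, 122, 305, 610]
Count: 8


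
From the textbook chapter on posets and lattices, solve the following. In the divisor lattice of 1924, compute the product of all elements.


Divisors of 1924: [1, 2, 4, 13, 26, 37, 52, 74, 148, 481, 962, 1924]
Product = n^(d(n)/2) = 1924^(12/2)
Product = 50725975336955416576


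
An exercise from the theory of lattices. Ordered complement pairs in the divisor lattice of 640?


Complement pair (a,b): a meet b = bottom, a join b = top.
Here: gcd(a,b)=1 and lcm(a,b)=640, i.e. a*b=640 with a,b coprime.
Pairs found: (1,640), (5,128), (128,5), (640,1)
Total ordered pairs: 4


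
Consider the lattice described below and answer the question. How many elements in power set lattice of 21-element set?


Power set = 2^n.
2^21 = 2097152


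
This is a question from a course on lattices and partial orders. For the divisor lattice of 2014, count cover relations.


A cover relation a -< b holds when a < b with no c strictly between.
Cover relations:
  1 -< 2
  1 -< 19
  1 -< 53
  2 -< 38
  2 -< 106
  19 -< 38
  19 -< 1007
  38 -< 2014
  ...4 more
Total: 12


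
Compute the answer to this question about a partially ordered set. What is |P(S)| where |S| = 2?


Power set = 2^n.
2^2 = 4


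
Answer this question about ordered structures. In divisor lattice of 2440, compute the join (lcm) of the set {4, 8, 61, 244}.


In a divisor lattice, join = lcm (least common multiple).
Compute lcm iteratively: start with first element, then lcm(current, next).
Elements: [4, 8, 61, 244]
lcm(4,8) = 8
lcm(8,61) = 488
lcm(488,244) = 488
Final lcm = 488


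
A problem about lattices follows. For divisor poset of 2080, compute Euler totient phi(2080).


phi(n) = n * prod_{p|n} (1 - 1/p).
Prime divisors of 2080: [2, 5, 13]
phi(2080) = 2080 * (1 - 1/2) * (1 - 1/5) * (1 - 1/13)
phi(2080) = 768


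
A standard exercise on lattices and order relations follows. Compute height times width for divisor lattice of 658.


Height = length of longest chain minus 1; width = size of largest antichain.
A maximum chain: 1 | 47 | 329 | 658  (height 3).
A maximum antichain: {2, 7, 47}  (width 3).
Product = 3 * 3 = 9


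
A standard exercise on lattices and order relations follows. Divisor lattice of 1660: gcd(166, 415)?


Meet=gcd.
gcd(166,415)=83


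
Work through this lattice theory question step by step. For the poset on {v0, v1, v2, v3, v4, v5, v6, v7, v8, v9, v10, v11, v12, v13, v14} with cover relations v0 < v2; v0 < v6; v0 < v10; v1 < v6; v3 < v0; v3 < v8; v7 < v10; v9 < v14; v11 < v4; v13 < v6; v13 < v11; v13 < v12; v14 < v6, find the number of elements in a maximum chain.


A chain is a totally ordered subset; we count the number of elements in a maximum chain.
Compute, for each element x, the size of the longest chain ending at x:
  v1: 1
  v3: 1
  v5: 1
  v7: 1
  v9: 1
  v13: 1
  ...
A maximum chain: v3 < v0 < v2
Number of elements in the longest chain: 3


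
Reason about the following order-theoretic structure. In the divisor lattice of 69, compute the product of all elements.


Divisors of 69: [1, 3, 23, 69]
Product = n^(d(n)/2) = 69^(4/2)
Product = 4761


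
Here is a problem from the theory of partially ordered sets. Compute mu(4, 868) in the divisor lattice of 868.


In a divisor lattice, mu(a,b) = mu(b/a) where mu is the classical Mobius function.
b/a = 868/4 = 217
Prime factorization of 217: primes [7, 31]
217 is squarefree with 2 prime factor(s), so mu(217) = (-1)^2 = 1


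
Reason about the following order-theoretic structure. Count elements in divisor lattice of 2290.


Divisors of 2290: [1, 2, 5, 10, 229, 458, 1145, 2290]
Count: 8


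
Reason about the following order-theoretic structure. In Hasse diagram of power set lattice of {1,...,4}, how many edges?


A cover relation a -< b holds when a < b with no c strictly between.
Cover relations:
  {} -< {1}
  {} -< {2}
  {} -< {3}
  {} -< {4}
  {1} -< {1,2}
  {1} -< {1,3}
  {1} -< {1,4}
  {2} -< {1,2}
  ...24 more
Total: 32


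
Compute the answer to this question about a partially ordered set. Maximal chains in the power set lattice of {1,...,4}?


A maximal chain goes from the minimum element to a maximal element via cover relations.
Counting all min-to-max paths in the cover graph.
Total maximal chains: 24


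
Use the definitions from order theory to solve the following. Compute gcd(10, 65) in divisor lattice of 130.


In a divisor lattice, meet = gcd (greatest common divisor).
By Euclidean algorithm or factoring: gcd(10,65) = 5


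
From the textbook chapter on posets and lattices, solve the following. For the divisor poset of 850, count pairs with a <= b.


The order relation is {(a,b) : a <= b}, reflexive so it includes (a,a).
Examples: (1,1), (1,10), (1,17), (1,170), (1,2), ...
Total ordered pairs: 54


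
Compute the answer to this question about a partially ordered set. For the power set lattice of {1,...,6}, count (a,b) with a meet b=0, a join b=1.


Complement pair (a,b): a meet b = bottom, a join b = top.
Here: A intersect B = {} and A union B = {1,...,6}.
Pairs found: ({},{1,2,3,4,5,6}), ({1},{2,3,4,5,6}), ({2},{1,3,4,5,6}), ({3},{1,2,4,5,6}), ... (60 more)
Total ordered pairs: 64


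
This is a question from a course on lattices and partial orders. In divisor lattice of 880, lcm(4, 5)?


Join=lcm.
gcd(4,5)=1
lcm=20


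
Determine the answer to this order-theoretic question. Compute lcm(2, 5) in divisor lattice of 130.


In a divisor lattice, join = lcm (least common multiple).
gcd(2,5) = 1
lcm(2,5) = 2*5/gcd = 10/1 = 10


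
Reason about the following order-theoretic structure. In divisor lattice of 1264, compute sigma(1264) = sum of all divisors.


sigma(n) = sum of divisors.
Divisors of 1264: [1, 2, 4, 8, 16, 79, 158, 316, 632, 1264]
Sum = 2480


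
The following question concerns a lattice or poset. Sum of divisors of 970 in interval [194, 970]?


Interval [194,970] in divisors of 970: [194, 970]
Sum = 1164


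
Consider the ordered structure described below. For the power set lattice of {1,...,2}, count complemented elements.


An element a is complemented if some b has a meet b = bottom, a join b = top.
every subset A has complement S\A, so all elements are complemented.
Complemented elements: {}, {1}, {2}, {1,2}
Count: 4


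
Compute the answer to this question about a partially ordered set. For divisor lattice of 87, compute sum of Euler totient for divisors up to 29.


Divisors of 87 up to 29: [1, 3, 29]
phi values: [1, 2, 28]
Sum = 31


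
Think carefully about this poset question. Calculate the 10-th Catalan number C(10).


C(n) = C(2n, n) / (n+1).
C(20, 10) = 184756
C(10) = 184756 / 11 = 16796


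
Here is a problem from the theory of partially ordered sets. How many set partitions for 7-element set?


B(n) = number of set partitions of an n-element set.
B(n) satisfies the recurrence: B(n+1) = sum_k C(n,k)*B(k).
B(7) = 877


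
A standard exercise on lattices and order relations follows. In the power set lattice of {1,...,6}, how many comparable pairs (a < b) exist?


A comparable pair {a,b} has a < b or b < a in the order.
Count unordered pairs where one element is strictly below the other.
Examples: {{},{1}}, {{},{2}}, {{},{3}}, {{},{4}}, ...
Total comparable pairs: 665


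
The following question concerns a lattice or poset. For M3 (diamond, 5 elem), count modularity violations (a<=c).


Modular law: if a <= c then a v (b ^ c) = (a v b) ^ c.
Check all triples (a,b,c) with a <= c among 5 elements.
This lattice is modular (diamonds M_m and their chain-products are modular).
Total violating triples: 0


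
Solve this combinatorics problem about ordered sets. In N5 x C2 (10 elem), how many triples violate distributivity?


Distributive law: a ^ (b v c) = (a ^ b) v (a ^ c).
Check all 10^3 = 1000 ordered triples (a,b,c).
  e.g. a=(b,0), b=(a,0), c=(c,0): lhs=(b,0) != rhs=(a,0)
  e.g. a=(b,0), b=(a,0), c=(c,1): lhs=(b,0) != rhs=(a,0)
Total violating triples: 16


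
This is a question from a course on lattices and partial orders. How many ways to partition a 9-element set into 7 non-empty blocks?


S(n,k) = k*S(n-1,k) + S(n-1,k-1).
S(8,7) = 28, S(8,6) = 266
S(9,7) = 7*28 + 266 = 196 + 266
S(9,7) = 462


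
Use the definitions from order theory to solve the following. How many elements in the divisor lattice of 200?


Divisors of 200: [1, 2, 4, 5, 8, 10, 20, 25, 40, 50, 100, 200]
Count: 12


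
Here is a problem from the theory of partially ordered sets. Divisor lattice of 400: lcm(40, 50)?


Join=lcm.
gcd(40,50)=10
lcm=200


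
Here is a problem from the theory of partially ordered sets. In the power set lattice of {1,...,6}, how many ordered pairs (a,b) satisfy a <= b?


The order relation is {(a,b) : a <= b}, reflexive so it includes (a,a).
Examples: ({},{}), ({},{1,2}), ({},{1,2,3}), ({},{1,2,3,4}), ({},{1,2,3,4,5}), ...
Total ordered pairs: 729


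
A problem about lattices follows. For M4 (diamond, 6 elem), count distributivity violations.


Distributive law: a ^ (b v c) = (a ^ b) v (a ^ c).
Check all 6^3 = 216 ordered triples (a,b,c).
  e.g. a=a1, b=a2, c=a3: lhs=a1 != rhs=0
  e.g. a=a1, b=a2, c=a4: lhs=a1 != rhs=0
Total violating triples: 24


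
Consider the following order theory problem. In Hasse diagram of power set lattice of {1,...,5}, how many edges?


A cover relation a -< b holds when a < b with no c strictly between.
Cover relations:
  {} -< {1}
  {} -< {2}
  {} -< {3}
  {} -< {4}
  {} -< {5}
  {1} -< {1,2}
  {1} -< {1,3}
  {1} -< {1,4}
  ...72 more
Total: 80


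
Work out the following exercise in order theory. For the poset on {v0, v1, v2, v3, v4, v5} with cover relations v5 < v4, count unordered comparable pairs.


A comparable pair {a,b} has a < b or b < a in the order.
Count unordered pairs where one element is strictly below the other.
Examples: {v4,v5}
Total comparable pairs: 1


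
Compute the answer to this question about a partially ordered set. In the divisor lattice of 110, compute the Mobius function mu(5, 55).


In a divisor lattice, mu(a,b) = mu(b/a) where mu is the classical Mobius function.
b/a = 55/5 = 11
Prime factorization of 11: primes [11]
11 is squarefree with 1 prime factor(s), so mu(11) = (-1)^1 = -1


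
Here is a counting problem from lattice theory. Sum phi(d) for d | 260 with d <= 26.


Divisors of 260 up to 26: [1, 2, 4, 5, 10, 13, 20, 26]
phi values: [1, 1, 2, 4, 4, 12, 8, 12]
Sum = 44


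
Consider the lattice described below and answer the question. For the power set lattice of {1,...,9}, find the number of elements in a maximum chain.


A chain is a totally ordered subset; we count the number of elements in a maximum chain.
Compute, for each element x, the size of the longest chain ending at x:
  {}: 1
  {1}: 2
  {2}: 2
  {3}: 2
  {4}: 2
  {5}: 2
  ...
A maximum chain: {} < {1} < {1,2} < {1,2,3} < {1,2,3,4} < {1,2,3,4,5} < {1,2,3,4,5,6} < {1,2,3,4,5,6,7} < {1,2,3,4,5,6,7,8} < {1,2,3,4,5,6,7,8,9}
Number of elements in the longest chain: 10


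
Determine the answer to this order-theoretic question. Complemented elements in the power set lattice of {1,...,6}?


An element a is complemented if some b has a meet b = bottom, a join b = top.
every subset A has complement S\A, so all elements are complemented.
Complemented elements: {}, {1}, {2}, {3}, {4}, {5}, ... (58 more)
Count: 64


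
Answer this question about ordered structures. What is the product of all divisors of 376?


Divisors of 376: [1, 2, 4, 8, 47, 94, 188, 376]
Product = n^(d(n)/2) = 376^(8/2)
Product = 19987173376


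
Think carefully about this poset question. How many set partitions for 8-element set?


B(n) = number of set partitions of an n-element set.
B(n) satisfies the recurrence: B(n+1) = sum_k C(n,k)*B(k).
B(8) = 4140


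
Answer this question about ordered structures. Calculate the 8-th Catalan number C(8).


C(n) = C(2n, n) / (n+1).
C(16, 8) = 12870
C(8) = 12870 / 9 = 1430


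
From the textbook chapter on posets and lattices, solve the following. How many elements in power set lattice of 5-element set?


Power set = 2^n.
2^5 = 32


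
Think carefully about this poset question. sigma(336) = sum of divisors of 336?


sigma(n) = sum of divisors.
Divisors of 336: [1, 2, 3, 4, 6, 7, 8, 12, 14, 16, 21, 24, 28, 42, 48, 56, 84, 112, 168, 336]
Sum = 992


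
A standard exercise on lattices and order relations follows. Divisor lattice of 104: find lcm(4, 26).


In a divisor lattice, join = lcm (least common multiple).
gcd(4,26) = 2
lcm(4,26) = 4*26/gcd = 104/2 = 52


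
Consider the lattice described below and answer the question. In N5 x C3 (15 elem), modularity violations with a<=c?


Modular law: if a <= c then a v (b ^ c) = (a v b) ^ c.
Check all triples (a,b,c) with a <= c among 15 elements.
  e.g. a=(a,0), b=(c,0), c=(b,0): lhs=(a,0) != rhs=(b,0)
  e.g. a=(a,0), b=(c,1), c=(b,0): lhs=(a,0) != rhs=(b,0)
Total violating triples: 18


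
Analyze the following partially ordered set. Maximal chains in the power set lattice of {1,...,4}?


A maximal chain goes from the minimum element to a maximal element via cover relations.
Counting all min-to-max paths in the cover graph.
Total maximal chains: 24


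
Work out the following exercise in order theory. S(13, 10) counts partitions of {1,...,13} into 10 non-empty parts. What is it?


S(n,k) = k*S(n-1,k) + S(n-1,k-1).
S(12,10) = 1705, S(12,9) = 22275
S(13,10) = 10*1705 + 22275 = 17050 + 22275
S(13,10) = 39325


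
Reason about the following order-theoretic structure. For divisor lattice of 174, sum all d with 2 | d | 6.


Interval [2,6] in divisors of 174: [2, 6]
Sum = 8


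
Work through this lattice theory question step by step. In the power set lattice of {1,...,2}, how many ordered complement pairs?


Complement pair (a,b): a meet b = bottom, a join b = top.
Here: A intersect B = {} and A union B = {1,...,2}.
Pairs found: ({},{1,2}), ({1},{2}), ({2},{1}), ({1,2},{})
Total ordered pairs: 4


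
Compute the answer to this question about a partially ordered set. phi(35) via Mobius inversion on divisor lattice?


phi(n) = n * prod_{p|n} (1 - 1/p).
Prime divisors of 35: [5, 7]
phi(35) = 35 * (1 - 1/5) * (1 - 1/7)
phi(35) = 24


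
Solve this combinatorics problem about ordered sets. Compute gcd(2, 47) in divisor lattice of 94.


In a divisor lattice, meet = gcd (greatest common divisor).
By Euclidean algorithm or factoring: gcd(2,47) = 1


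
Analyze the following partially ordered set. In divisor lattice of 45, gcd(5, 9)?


Meet=gcd.
gcd(5,9)=1


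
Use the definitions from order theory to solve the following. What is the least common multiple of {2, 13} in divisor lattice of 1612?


In a divisor lattice, join = lcm (least common multiple).
Compute lcm iteratively: start with first element, then lcm(current, next).
Elements: [2, 13]
lcm(2,13) = 26
Final lcm = 26


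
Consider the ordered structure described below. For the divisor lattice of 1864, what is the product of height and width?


Height = length of longest chain minus 1; width = size of largest antichain.
A maximum chain: 1 | 233 | 466 | 932 | 1864  (height 4).
A maximum antichain: {2, 233}  (width 2).
Product = 4 * 2 = 8


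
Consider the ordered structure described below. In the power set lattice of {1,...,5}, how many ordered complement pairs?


Complement pair (a,b): a meet b = bottom, a join b = top.
Here: A intersect B = {} and A union B = {1,...,5}.
Pairs found: ({},{1,2,3,4,5}), ({1},{2,3,4,5}), ({2},{1,3,4,5}), ({3},{1,2,4,5}), ... (28 more)
Total ordered pairs: 32


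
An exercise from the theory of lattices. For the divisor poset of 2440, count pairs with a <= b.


The order relation is {(a,b) : a <= b}, reflexive so it includes (a,a).
Examples: (1,1), (1,10), (1,122), (1,1220), (1,2), ...
Total ordered pairs: 90


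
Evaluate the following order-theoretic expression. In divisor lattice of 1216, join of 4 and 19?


In a divisor lattice, join = lcm (least common multiple).
gcd(4,19) = 1
lcm(4,19) = 4*19/gcd = 76/1 = 76


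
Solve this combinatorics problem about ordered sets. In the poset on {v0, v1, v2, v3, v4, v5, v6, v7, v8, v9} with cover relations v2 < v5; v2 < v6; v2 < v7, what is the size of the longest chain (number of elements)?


A chain is a totally ordered subset; we count the number of elements in a maximum chain.
Compute, for each element x, the size of the longest chain ending at x:
  v0: 1
  v1: 1
  v2: 1
  v3: 1
  v4: 1
  v8: 1
  ...
A maximum chain: v2 < v5
Number of elements in the longest chain: 2


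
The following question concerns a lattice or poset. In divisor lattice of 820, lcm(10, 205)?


Join=lcm.
gcd(10,205)=5
lcm=410


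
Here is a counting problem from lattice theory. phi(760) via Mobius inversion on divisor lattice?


phi(n) = n * prod_{p|n} (1 - 1/p).
Prime divisors of 760: [2, 5, 19]
phi(760) = 760 * (1 - 1/2) * (1 - 1/5) * (1 - 1/19)
phi(760) = 288


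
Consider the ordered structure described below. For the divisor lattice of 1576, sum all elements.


sigma(n) = sum of divisors.
Divisors of 1576: [1, 2, 4, 8, 197, 394, 788, 1576]
Sum = 2970


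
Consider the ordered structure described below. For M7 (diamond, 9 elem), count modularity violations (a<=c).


Modular law: if a <= c then a v (b ^ c) = (a v b) ^ c.
Check all triples (a,b,c) with a <= c among 9 elements.
This lattice is modular (diamonds M_m and their chain-products are modular).
Total violating triples: 0


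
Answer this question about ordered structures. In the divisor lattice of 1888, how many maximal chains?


A maximal chain goes from the minimum element to a maximal element via cover relations.
Counting all min-to-max paths in the cover graph.
Total maximal chains: 6


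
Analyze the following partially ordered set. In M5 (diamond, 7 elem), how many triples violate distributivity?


Distributive law: a ^ (b v c) = (a ^ b) v (a ^ c).
Check all 7^3 = 343 ordered triples (a,b,c).
  e.g. a=a1, b=a2, c=a3: lhs=a1 != rhs=0
  e.g. a=a1, b=a2, c=a4: lhs=a1 != rhs=0
Total violating triples: 60


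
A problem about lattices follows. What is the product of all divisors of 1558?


Divisors of 1558: [1, 2, 19, 38, 41, 82, 779, 1558]
Product = n^(d(n)/2) = 1558^(8/2)
Product = 5892095988496


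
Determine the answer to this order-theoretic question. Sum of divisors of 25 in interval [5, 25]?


Interval [5,25] in divisors of 25: [5, 25]
Sum = 30


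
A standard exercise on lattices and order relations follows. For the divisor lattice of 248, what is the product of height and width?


Height = length of longest chain minus 1; width = size of largest antichain.
A maximum chain: 1 | 31 | 62 | 124 | 248  (height 4).
A maximum antichain: {2, 31}  (width 2).
Product = 4 * 2 = 8


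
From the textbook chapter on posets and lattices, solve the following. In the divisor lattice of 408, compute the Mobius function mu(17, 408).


In a divisor lattice, mu(a,b) = mu(b/a) where mu is the classical Mobius function.
b/a = 408/17 = 24
Prime factorization of 24: primes [2, 3]
24 is not squarefree, so mu(24) = 0


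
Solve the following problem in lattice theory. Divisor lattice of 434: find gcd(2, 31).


In a divisor lattice, meet = gcd (greatest common divisor).
By Euclidean algorithm or factoring: gcd(2,31) = 1


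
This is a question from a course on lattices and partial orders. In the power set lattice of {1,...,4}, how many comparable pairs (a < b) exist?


A comparable pair {a,b} has a < b or b < a in the order.
Count unordered pairs where one element is strictly below the other.
Examples: {{},{1}}, {{},{2}}, {{},{3}}, {{},{4}}, ...
Total comparable pairs: 65


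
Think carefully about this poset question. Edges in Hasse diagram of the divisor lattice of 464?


A cover relation a -< b holds when a < b with no c strictly between.
Cover relations:
  1 -< 2
  1 -< 29
  2 -< 4
  2 -< 58
  4 -< 8
  4 -< 116
  8 -< 16
  8 -< 232
  ...5 more
Total: 13


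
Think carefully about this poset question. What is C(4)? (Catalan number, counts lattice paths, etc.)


C(n) = C(2n, n) / (n+1).
C(8, 4) = 70
C(4) = 70 / 5 = 14


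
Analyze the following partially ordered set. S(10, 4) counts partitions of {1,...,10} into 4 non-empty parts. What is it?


S(n,k) = k*S(n-1,k) + S(n-1,k-1).
S(9,4) = 7770, S(9,3) = 3025
S(10,4) = 4*7770 + 3025 = 31080 + 3025
S(10,4) = 34105


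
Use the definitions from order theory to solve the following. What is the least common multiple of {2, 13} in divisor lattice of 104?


In a divisor lattice, join = lcm (least common multiple).
Compute lcm iteratively: start with first element, then lcm(current, next).
Elements: [2, 13]
lcm(2,13) = 26
Final lcm = 26


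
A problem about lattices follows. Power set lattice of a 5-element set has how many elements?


Power set = 2^n.
2^5 = 32


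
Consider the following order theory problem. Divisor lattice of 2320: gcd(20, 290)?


Meet=gcd.
gcd(20,290)=10


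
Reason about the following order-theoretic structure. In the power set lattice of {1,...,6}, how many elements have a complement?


An element a is complemented if some b has a meet b = bottom, a join b = top.
every subset A has complement S\A, so all elements are complemented.
Complemented elements: {}, {1}, {2}, {3}, {4}, {5}, ... (58 more)
Count: 64


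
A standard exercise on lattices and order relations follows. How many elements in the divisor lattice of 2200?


Divisors of 2200: [1, 2, 4, 5, 8, 10, 11, 20, 22, 25, 40, 44, 50, 55, 88, 100, 110, 200, 220, 275, 440, 550, 1100, 2200]
Count: 24


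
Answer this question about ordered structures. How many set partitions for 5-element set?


B(n) = number of set partitions of an n-element set.
B(n) satisfies the recurrence: B(n+1) = sum_k C(n,k)*B(k).
B(5) = 52


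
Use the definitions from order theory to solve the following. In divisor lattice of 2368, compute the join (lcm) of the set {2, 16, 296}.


In a divisor lattice, join = lcm (least common multiple).
Compute lcm iteratively: start with first element, then lcm(current, next).
Elements: [2, 16, 296]
lcm(2,16) = 16
lcm(16,296) = 592
Final lcm = 592


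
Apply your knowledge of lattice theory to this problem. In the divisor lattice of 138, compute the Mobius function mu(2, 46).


In a divisor lattice, mu(a,b) = mu(b/a) where mu is the classical Mobius function.
b/a = 46/2 = 23
Prime factorization of 23: primes [23]
23 is squarefree with 1 prime factor(s), so mu(23) = (-1)^1 = -1


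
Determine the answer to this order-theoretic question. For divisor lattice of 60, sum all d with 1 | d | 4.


Interval [1,4] in divisors of 60: [1, 2, 4]
Sum = 7


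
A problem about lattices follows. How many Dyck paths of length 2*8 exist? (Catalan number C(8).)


C(n) = C(2n, n) / (n+1).
C(16, 8) = 12870
C(8) = 12870 / 9 = 1430


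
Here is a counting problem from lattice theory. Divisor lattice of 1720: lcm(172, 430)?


Join=lcm.
gcd(172,430)=86
lcm=860


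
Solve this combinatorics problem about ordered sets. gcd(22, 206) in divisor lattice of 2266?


Meet=gcd.
gcd(22,206)=2


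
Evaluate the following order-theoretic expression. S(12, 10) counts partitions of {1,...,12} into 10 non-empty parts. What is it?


S(n,k) = k*S(n-1,k) + S(n-1,k-1).
S(11,10) = 55, S(11,9) = 1155
S(12,10) = 10*55 + 1155 = 550 + 1155
S(12,10) = 1705


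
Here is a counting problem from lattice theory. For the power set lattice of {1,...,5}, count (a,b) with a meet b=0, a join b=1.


Complement pair (a,b): a meet b = bottom, a join b = top.
Here: A intersect B = {} and A union B = {1,...,5}.
Pairs found: ({},{1,2,3,4,5}), ({1},{2,3,4,5}), ({2},{1,3,4,5}), ({3},{1,2,4,5}), ... (28 more)
Total ordered pairs: 32


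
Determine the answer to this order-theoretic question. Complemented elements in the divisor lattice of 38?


An element a is complemented if some b has a meet b = bottom, a join b = top.
a is complemented iff gcd(a, n/a)=1, i.e. a is a unitary divisor of 38.
Complemented elements: 1, 2, 19, 38
Count: 4


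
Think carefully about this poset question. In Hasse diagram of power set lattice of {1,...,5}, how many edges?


A cover relation a -< b holds when a < b with no c strictly between.
Cover relations:
  {} -< {1}
  {} -< {2}
  {} -< {3}
  {} -< {4}
  {} -< {5}
  {1} -< {1,2}
  {1} -< {1,3}
  {1} -< {1,4}
  ...72 more
Total: 80


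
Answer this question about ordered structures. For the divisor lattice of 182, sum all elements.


sigma(n) = sum of divisors.
Divisors of 182: [1, 2, 7, 13, 14, 26, 91, 182]
Sum = 336
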